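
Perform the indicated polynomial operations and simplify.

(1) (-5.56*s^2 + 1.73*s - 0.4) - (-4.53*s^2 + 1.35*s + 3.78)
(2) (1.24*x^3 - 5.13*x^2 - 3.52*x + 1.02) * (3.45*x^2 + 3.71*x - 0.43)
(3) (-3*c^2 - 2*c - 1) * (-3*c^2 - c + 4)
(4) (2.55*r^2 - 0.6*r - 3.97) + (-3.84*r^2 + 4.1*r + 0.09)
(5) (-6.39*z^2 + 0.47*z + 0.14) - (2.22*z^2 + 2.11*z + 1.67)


(1) = -1.03*s^2 + 0.38*s - 4.18
(2) = 4.278*x^5 - 13.0981*x^4 - 31.7095*x^3 - 7.3343*x^2 + 5.2978*x - 0.4386
(3) = 9*c^4 + 9*c^3 - 7*c^2 - 7*c - 4
(4) = -1.29*r^2 + 3.5*r - 3.88
(5) = -8.61*z^2 - 1.64*z - 1.53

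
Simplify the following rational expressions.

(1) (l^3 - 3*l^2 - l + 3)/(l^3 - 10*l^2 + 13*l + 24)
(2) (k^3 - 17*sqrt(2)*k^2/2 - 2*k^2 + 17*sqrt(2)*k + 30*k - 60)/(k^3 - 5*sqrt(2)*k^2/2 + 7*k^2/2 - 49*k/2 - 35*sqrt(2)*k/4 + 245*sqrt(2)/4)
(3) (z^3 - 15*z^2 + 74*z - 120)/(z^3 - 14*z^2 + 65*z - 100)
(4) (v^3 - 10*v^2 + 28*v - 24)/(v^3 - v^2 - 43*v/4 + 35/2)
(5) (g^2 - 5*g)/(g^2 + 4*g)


(1) = (l - 1)/(l - 8)
(2) = (8*k^2 + k*(-48*sqrt(2) - 16) + 96*sqrt(2))/(8*k^2 + 28*k - 196)
(3) = (z - 6)/(z - 5)
(4) = (4*v^2 - 32*v + 48)/(4*v^2 + 4*v - 35)
(5) = (g - 5)/(g + 4)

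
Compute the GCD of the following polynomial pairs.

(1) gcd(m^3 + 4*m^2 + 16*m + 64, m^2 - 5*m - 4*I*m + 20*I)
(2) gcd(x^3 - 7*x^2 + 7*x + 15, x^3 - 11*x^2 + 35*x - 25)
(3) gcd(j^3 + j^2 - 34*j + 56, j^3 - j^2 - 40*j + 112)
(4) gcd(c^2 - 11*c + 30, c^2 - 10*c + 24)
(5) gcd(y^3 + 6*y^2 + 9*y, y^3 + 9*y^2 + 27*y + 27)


(1) = gcd((m + 4)*(m - 4*I)*(m + 4*I), (m - 5)*(m - 4*I)) = m - 4*I
(2) = x - 5
(3) = gcd((j - 4)*(j - 2)*(j + 7), (j - 4)^2*(j + 7)) = j^2 + 3*j - 28
(4) = gcd((c - 6)*(c - 5), (c - 6)*(c - 4)) = c - 6
(5) = y^2 + 6*y + 9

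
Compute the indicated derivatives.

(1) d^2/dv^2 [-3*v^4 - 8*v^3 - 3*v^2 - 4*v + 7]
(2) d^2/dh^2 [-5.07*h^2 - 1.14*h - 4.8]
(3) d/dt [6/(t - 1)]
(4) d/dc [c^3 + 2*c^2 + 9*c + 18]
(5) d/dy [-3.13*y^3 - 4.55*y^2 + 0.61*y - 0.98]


(1) = -36*v^2 - 48*v - 6
(2) = -10.1400000000000
(3) = -6/(t - 1)^2
(4) = 3*c^2 + 4*c + 9
(5) = -9.39*y^2 - 9.1*y + 0.61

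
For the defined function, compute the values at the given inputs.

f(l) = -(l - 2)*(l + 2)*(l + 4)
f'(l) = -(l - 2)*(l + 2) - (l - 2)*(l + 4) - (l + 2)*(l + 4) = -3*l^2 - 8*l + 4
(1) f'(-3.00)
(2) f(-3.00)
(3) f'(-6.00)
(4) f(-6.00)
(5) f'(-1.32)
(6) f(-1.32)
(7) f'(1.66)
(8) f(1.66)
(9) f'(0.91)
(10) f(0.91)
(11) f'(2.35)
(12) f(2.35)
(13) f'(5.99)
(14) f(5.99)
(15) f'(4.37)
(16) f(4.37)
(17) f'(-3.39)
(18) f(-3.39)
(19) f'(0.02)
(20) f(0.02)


(1) = 1.00
(2) = -5.00
(3) = -56.00
(4) = 64.00
(5) = 9.33
(6) = 6.05
(7) = -17.55
(8) = 7.04
(9) = -5.76
(10) = 15.57
(11) = -31.37
(12) = -9.67
(13) = -151.56
(14) = -318.48
(15) = -88.25
(16) = -126.36
(17) = -3.36
(18) = -4.57
(19) = 3.84
(20) = 16.08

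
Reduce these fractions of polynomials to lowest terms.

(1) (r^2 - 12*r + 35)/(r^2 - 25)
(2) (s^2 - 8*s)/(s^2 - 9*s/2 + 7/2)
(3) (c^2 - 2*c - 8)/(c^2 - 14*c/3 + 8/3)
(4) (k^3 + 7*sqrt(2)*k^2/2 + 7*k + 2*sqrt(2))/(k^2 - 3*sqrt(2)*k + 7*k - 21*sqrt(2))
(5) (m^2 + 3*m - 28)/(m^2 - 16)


(1) = (r - 7)/(r + 5)
(2) = (2*s^2 - 16*s)/(2*s^2 - 9*s + 7)
(3) = (3*c + 6)/(3*c - 2)
(4) = (2*k^3 + 7*sqrt(2)*k^2 + 14*k + 4*sqrt(2))/(2*k^2 + k*(14 - 6*sqrt(2)) - 42*sqrt(2))
(5) = (m + 7)/(m + 4)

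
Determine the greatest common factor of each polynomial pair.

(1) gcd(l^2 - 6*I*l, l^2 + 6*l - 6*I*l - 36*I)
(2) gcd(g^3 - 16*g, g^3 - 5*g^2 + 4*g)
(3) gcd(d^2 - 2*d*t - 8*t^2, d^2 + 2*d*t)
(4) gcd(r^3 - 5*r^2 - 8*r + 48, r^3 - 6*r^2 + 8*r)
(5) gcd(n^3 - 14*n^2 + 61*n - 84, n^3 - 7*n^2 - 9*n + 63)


(1) = l - 6*I
(2) = gcd(g*(g - 4)*(g + 4), g*(g - 4)*(g - 1)) = g^2 - 4*g
(3) = d + 2*t
(4) = gcd((r - 4)^2*(r + 3), r*(r - 4)*(r - 2)) = r - 4
(5) = gcd((n - 7)*(n - 4)*(n - 3), (n - 7)*(n - 3)*(n + 3)) = n^2 - 10*n + 21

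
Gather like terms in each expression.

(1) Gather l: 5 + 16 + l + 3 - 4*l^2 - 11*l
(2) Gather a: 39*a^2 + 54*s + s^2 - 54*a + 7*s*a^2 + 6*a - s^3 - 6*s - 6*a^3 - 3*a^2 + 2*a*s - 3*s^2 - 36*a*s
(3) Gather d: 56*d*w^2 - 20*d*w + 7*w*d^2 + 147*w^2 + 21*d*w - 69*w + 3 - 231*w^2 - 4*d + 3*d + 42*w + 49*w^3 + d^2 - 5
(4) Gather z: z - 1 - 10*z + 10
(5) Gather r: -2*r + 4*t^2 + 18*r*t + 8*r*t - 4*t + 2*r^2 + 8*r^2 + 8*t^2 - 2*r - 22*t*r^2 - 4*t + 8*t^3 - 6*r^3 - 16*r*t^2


(1) = -4*l^2 - 10*l + 24
(2) = -6*a^3 + a^2*(7*s + 36) + a*(-34*s - 48) - s^3 - 2*s^2 + 48*s
(3) = d^2*(7*w + 1) + d*(56*w^2 + w - 1) + 49*w^3 - 84*w^2 - 27*w - 2
(4) = 9 - 9*z
(5) = -6*r^3 + r^2*(10 - 22*t) + r*(-16*t^2 + 26*t - 4) + 8*t^3 + 12*t^2 - 8*t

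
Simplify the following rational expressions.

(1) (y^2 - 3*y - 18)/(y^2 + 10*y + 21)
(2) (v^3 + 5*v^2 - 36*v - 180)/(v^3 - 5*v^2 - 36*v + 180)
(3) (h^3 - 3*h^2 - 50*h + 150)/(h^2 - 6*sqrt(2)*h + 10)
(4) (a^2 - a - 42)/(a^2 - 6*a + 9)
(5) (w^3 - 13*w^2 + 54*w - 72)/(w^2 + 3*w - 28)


(1) = (y - 6)/(y + 7)
(2) = (v + 5)/(v - 5)
(3) = (h^2 + h*(-3 + 5*sqrt(2)) - 15*sqrt(2))/(h - sqrt(2))
(4) = (a^2 - a - 42)/(a^2 - 6*a + 9)
(5) = (w^2 - 9*w + 18)/(w + 7)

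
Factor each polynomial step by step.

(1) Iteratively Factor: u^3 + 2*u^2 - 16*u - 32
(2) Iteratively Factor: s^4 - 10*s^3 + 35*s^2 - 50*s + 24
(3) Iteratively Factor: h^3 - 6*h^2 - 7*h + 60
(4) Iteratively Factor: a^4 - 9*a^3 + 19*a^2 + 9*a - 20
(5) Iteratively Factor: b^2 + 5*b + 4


(1) = (u + 2)*(u^2 - 16) = (u - 4)*(u + 2)*(u + 4)
(2) = (s - 2)*(s^3 - 8*s^2 + 19*s - 12) = (s - 4)*(s - 2)*(s^2 - 4*s + 3) = (s - 4)*(s - 2)*(s - 1)*(s - 3)
(3) = (h - 4)*(h^2 - 2*h - 15) = (h - 5)*(h - 4)*(h + 3)
(4) = (a - 1)*(a^3 - 8*a^2 + 11*a + 20) = (a - 4)*(a - 1)*(a^2 - 4*a - 5) = (a - 4)*(a - 1)*(a + 1)*(a - 5)
(5) = (b + 1)*(b + 4)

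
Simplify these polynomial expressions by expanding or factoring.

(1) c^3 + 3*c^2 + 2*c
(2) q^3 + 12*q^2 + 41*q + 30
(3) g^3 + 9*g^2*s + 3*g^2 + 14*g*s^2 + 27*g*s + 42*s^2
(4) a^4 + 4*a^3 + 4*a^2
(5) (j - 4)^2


(1) = c*(c + 1)*(c + 2)
(2) = (q + 1)*(q + 5)*(q + 6)
(3) = (g + 3)*(g + 2*s)*(g + 7*s)
(4) = a^2*(a + 2)^2
(5) = j^2 - 8*j + 16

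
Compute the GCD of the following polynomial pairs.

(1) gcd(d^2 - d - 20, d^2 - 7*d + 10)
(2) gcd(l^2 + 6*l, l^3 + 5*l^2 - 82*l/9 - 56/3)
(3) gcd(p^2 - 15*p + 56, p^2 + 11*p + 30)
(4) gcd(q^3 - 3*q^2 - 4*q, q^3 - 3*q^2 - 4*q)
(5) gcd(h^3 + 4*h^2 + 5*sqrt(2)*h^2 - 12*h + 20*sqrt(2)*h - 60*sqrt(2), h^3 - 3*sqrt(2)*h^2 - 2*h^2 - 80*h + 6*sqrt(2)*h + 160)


(1) = d - 5
(2) = l + 6
(3) = gcd((p - 8)*(p - 7), (p + 5)*(p + 6)) = 1
(4) = gcd(q*(q - 4)*(q + 1), q*(q - 4)*(q + 1)) = q^3 - 3*q^2 - 4*q
(5) = h^2 + h*(-2 + 5*sqrt(2)) - 10*sqrt(2)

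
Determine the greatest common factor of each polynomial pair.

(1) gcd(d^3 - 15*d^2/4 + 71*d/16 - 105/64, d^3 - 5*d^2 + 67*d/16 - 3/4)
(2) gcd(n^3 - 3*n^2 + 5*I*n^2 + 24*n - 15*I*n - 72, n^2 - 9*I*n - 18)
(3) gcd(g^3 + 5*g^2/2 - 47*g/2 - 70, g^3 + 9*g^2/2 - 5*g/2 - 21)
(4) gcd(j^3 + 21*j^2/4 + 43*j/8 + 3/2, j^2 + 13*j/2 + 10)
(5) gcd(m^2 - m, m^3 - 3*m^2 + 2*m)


(1) = d - 3/4
(2) = n - 3*I
(3) = g + 7/2
(4) = j + 4
(5) = gcd(m*(m - 1), m*(m - 2)*(m - 1)) = m^2 - m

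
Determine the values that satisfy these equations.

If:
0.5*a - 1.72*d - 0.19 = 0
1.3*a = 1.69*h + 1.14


Then:
a = 1.3*h + 0.876923076923077
d = 0.377906976744186*h + 0.144454382826476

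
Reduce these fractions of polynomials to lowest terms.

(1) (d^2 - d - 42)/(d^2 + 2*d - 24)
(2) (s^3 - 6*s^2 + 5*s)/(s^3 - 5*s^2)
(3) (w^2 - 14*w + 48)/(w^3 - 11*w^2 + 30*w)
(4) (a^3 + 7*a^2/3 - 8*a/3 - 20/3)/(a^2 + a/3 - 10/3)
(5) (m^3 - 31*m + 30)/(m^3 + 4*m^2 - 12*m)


(1) = (d - 7)/(d - 4)
(2) = (s - 1)/s
(3) = (w - 8)/(w^2 - 5*w)
(4) = a + 2
(5) = (m^2 - 6*m + 5)/(m^2 - 2*m)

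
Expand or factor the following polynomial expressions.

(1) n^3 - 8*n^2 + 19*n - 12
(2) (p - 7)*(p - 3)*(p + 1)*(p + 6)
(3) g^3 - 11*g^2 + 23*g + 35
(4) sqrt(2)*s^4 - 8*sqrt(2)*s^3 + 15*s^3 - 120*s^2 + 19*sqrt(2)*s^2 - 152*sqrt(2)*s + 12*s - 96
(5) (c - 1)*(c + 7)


(1) = (n - 4)*(n - 3)*(n - 1)
(2) = p^4 - 3*p^3 - 43*p^2 + 87*p + 126
(3) = (g - 7)*(g - 5)*(g + 1)
(4) = (s - 8)*(s + sqrt(2))*(s + 6*sqrt(2))*(sqrt(2)*s + 1)
(5) = c^2 + 6*c - 7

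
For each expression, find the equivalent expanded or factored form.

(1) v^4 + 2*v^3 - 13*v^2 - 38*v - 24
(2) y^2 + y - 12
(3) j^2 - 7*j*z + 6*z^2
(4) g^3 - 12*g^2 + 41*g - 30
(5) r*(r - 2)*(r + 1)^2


(1) = (v - 4)*(v + 1)*(v + 2)*(v + 3)
(2) = (y - 3)*(y + 4)
(3) = (j - 6*z)*(j - z)
(4) = (g - 6)*(g - 5)*(g - 1)
(5) = r^4 - 3*r^2 - 2*r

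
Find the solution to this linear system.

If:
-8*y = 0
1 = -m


Then:
m = -1
y = 0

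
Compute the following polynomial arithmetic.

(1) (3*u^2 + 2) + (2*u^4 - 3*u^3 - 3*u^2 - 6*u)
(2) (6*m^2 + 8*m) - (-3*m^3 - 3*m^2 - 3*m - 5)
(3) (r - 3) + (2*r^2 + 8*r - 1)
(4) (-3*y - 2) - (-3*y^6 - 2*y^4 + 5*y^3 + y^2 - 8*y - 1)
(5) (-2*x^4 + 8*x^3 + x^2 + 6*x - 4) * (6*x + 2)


(1) = 2*u^4 - 3*u^3 - 6*u + 2
(2) = 3*m^3 + 9*m^2 + 11*m + 5
(3) = 2*r^2 + 9*r - 4
(4) = 3*y^6 + 2*y^4 - 5*y^3 - y^2 + 5*y - 1
(5) = -12*x^5 + 44*x^4 + 22*x^3 + 38*x^2 - 12*x - 8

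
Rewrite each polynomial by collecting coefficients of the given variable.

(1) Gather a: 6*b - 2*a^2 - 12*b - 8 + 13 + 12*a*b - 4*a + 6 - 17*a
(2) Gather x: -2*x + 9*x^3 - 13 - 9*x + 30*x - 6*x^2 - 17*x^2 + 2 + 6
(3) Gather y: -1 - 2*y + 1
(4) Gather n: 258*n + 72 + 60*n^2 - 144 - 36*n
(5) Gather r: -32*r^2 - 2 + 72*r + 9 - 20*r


(1) = -2*a^2 + a*(12*b - 21) - 6*b + 11
(2) = 9*x^3 - 23*x^2 + 19*x - 5
(3) = -2*y
(4) = 60*n^2 + 222*n - 72
(5) = -32*r^2 + 52*r + 7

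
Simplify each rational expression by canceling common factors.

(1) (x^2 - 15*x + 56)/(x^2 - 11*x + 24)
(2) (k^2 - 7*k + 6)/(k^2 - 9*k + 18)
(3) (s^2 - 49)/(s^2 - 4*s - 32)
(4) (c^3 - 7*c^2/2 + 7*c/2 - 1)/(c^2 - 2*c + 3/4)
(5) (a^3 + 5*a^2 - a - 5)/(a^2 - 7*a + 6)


(1) = (x - 7)/(x - 3)
(2) = (k - 1)/(k - 3)
(3) = (s^2 - 49)/(s^2 - 4*s - 32)
(4) = (2*c^2 - 6*c + 4)/(2*c - 3)
(5) = (a^2 + 6*a + 5)/(a - 6)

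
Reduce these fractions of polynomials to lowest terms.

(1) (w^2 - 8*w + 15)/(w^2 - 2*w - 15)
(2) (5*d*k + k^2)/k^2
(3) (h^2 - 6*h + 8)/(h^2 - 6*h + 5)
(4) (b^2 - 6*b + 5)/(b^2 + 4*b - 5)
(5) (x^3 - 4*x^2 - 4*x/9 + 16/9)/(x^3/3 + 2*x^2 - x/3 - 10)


(1) = (w - 3)/(w + 3)
(2) = (5*d + k)/k
(3) = (h^2 - 6*h + 8)/(h^2 - 6*h + 5)
(4) = (b - 5)/(b + 5)
(5) = (9*x^3 - 36*x^2 - 4*x + 16)/(3*x^3 + 18*x^2 - 3*x - 90)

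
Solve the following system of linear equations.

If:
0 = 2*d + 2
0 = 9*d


Then:
No Solution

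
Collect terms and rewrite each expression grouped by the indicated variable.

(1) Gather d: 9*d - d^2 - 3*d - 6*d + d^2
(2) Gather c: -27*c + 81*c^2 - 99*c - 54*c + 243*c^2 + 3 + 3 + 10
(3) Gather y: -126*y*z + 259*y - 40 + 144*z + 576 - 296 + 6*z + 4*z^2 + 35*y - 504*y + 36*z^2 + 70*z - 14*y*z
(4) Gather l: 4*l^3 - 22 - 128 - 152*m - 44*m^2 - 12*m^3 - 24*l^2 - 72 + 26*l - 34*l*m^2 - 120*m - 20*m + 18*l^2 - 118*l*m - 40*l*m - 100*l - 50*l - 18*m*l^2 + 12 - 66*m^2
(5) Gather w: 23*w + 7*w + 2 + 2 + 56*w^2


(1) = 0
(2) = 324*c^2 - 180*c + 16
(3) = y*(-140*z - 210) + 40*z^2 + 220*z + 240
(4) = 4*l^3 + l^2*(-18*m - 6) + l*(-34*m^2 - 158*m - 124) - 12*m^3 - 110*m^2 - 292*m - 210
(5) = 56*w^2 + 30*w + 4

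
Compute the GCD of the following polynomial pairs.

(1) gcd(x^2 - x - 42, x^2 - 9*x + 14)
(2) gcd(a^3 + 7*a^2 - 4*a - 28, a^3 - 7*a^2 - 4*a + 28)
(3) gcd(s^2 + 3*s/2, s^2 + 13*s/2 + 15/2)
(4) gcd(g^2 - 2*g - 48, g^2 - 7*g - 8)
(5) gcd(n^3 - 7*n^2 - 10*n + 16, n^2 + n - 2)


(1) = x - 7
(2) = gcd((a - 2)*(a + 2)*(a + 7), (a - 7)*(a - 2)*(a + 2)) = a^2 - 4
(3) = s + 3/2
(4) = gcd((g - 8)*(g + 6), (g - 8)*(g + 1)) = g - 8
(5) = gcd((n - 8)*(n - 1)*(n + 2), (n - 1)*(n + 2)) = n^2 + n - 2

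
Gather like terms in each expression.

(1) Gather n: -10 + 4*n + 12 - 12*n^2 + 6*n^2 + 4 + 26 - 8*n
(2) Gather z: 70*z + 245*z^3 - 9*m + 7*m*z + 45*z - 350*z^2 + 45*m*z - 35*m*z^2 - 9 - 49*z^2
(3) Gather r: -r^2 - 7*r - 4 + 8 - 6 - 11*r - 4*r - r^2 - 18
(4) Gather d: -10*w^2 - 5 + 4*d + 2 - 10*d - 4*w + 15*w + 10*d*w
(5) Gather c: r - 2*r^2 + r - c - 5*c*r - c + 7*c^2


(1) = -6*n^2 - 4*n + 32
(2) = -9*m + 245*z^3 + z^2*(-35*m - 399) + z*(52*m + 115) - 9
(3) = -2*r^2 - 22*r - 20
(4) = d*(10*w - 6) - 10*w^2 + 11*w - 3
(5) = 7*c^2 + c*(-5*r - 2) - 2*r^2 + 2*r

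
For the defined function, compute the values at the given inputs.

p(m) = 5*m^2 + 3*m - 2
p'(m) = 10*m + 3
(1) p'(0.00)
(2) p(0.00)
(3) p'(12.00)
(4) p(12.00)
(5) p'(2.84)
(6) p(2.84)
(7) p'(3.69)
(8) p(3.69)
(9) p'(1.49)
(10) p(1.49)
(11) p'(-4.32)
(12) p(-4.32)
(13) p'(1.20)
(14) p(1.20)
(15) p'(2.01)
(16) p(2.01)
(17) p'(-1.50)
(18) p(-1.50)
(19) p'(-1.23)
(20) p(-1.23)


(1) = 3.00
(2) = -2.00
(3) = 123.00
(4) = 754.00
(5) = 31.40
(6) = 46.85
(7) = 39.90
(8) = 77.15
(9) = 17.90
(10) = 13.57
(11) = -40.20
(12) = 78.35
(13) = 15.00
(14) = 8.80
(15) = 23.10
(16) = 24.23
(17) = -12.00
(18) = 4.75
(19) = -9.30
(20) = 1.87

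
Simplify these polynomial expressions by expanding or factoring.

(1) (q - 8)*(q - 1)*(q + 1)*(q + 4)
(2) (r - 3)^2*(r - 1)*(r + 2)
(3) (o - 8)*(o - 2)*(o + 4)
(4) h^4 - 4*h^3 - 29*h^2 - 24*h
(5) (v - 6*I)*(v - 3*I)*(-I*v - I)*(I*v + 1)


(1) = q^4 - 4*q^3 - 33*q^2 + 4*q + 32
(2) = r^4 - 5*r^3 + r^2 + 21*r - 18
(3) = o^3 - 6*o^2 - 24*o + 64
(4) = h*(h - 8)*(h + 1)*(h + 3)
(5) = v^4 + v^3 - 10*I*v^3 - 27*v^2 - 10*I*v^2 - 27*v + 18*I*v + 18*I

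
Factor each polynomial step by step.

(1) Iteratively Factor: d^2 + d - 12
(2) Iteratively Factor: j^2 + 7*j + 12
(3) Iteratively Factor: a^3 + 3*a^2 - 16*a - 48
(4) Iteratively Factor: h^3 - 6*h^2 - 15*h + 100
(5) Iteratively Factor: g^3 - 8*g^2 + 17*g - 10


(1) = (d + 4)*(d - 3)
(2) = (j + 3)*(j + 4)
(3) = (a - 4)*(a^2 + 7*a + 12) = (a - 4)*(a + 4)*(a + 3)
(4) = (h - 5)*(h^2 - h - 20) = (h - 5)^2*(h + 4)
(5) = (g - 2)*(g^2 - 6*g + 5) = (g - 5)*(g - 2)*(g - 1)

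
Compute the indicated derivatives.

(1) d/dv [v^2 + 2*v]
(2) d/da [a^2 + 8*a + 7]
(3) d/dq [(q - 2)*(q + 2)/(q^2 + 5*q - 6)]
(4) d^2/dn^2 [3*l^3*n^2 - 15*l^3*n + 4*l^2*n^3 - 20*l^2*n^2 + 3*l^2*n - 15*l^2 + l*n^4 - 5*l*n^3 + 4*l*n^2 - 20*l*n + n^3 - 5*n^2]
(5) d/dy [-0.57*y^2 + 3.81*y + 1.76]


(1) = 2*v + 2
(2) = 2*a + 8
(3) = (5*q^2 - 4*q + 20)/(q^4 + 10*q^3 + 13*q^2 - 60*q + 36)
(4) = 6*l^3 + 24*l^2*n - 40*l^2 + 12*l*n^2 - 30*l*n + 8*l + 6*n - 10
(5) = 3.81 - 1.14*y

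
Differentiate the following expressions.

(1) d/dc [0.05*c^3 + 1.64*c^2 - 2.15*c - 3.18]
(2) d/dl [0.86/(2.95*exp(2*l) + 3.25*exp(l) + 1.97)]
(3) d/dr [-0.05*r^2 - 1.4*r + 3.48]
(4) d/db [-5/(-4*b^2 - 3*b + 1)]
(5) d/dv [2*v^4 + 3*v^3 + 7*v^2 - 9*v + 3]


(1) = 0.15*c^2 + 3.28*c - 2.15
(2) = (-5.074*exp(l) - 2.795)*exp(l)/(2.95*exp(2*l) + 3.25*exp(l) + 1.97)^2
(3) = -0.1*r - 1.4
(4) = 5*(-8*b - 3)/(4*b^2 + 3*b - 1)^2
(5) = 8*v^3 + 9*v^2 + 14*v - 9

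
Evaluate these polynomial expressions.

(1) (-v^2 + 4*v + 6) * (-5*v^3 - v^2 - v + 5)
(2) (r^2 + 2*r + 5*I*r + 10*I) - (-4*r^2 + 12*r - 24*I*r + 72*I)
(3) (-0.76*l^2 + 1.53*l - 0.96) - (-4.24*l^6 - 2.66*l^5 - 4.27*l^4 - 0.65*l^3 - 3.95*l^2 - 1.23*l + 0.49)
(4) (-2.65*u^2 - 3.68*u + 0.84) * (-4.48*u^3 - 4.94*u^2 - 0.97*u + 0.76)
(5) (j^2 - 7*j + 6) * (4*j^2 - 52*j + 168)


(1) = 5*v^5 - 19*v^4 - 33*v^3 - 15*v^2 + 14*v + 30
(2) = 5*r^2 - 10*r + 29*I*r - 62*I
(3) = 4.24*l^6 + 2.66*l^5 + 4.27*l^4 + 0.65*l^3 + 3.19*l^2 + 2.76*l - 1.45
(4) = 11.872*u^5 + 29.5774*u^4 + 16.9865*u^3 - 2.594*u^2 - 3.6116*u + 0.6384
(5) = 4*j^4 - 80*j^3 + 556*j^2 - 1488*j + 1008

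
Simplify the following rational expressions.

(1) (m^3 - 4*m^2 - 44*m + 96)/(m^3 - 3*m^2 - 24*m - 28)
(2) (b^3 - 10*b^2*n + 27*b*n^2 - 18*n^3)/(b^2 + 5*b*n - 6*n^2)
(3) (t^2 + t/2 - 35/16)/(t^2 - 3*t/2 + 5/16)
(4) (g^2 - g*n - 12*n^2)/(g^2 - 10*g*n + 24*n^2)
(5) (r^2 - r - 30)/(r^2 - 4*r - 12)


(1) = (m^3 - 4*m^2 - 44*m + 96)/(m^3 - 3*m^2 - 24*m - 28)
(2) = (b^2 - 9*b*n + 18*n^2)/(b + 6*n)
(3) = (4*t + 7)/(4*t - 1)
(4) = (g + 3*n)/(g - 6*n)
(5) = (r + 5)/(r + 2)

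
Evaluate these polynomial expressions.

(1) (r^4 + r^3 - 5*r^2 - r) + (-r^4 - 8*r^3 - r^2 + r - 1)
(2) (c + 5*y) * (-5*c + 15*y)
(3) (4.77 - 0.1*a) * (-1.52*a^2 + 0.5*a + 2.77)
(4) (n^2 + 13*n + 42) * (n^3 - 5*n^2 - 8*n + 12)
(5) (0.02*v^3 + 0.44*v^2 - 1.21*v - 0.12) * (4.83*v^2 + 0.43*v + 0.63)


(1) = -7*r^3 - 6*r^2 - 1
(2) = -5*c^2 - 10*c*y + 75*y^2
(3) = 0.152*a^3 - 7.3004*a^2 + 2.108*a + 13.2129
(4) = n^5 + 8*n^4 - 31*n^3 - 302*n^2 - 180*n + 504
(5) = 0.0966*v^5 + 2.1338*v^4 - 5.6425*v^3 - 0.8227*v^2 - 0.8139*v - 0.0756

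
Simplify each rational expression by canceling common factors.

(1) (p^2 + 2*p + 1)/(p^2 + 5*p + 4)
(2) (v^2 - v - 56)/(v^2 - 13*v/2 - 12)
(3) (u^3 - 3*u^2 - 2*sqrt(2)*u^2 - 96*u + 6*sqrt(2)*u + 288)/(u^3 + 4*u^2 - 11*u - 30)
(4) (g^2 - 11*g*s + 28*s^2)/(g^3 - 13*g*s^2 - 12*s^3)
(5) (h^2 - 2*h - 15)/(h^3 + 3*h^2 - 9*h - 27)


(1) = (p + 1)/(p + 4)
(2) = (2*v + 14)/(2*v + 3)
(3) = (u^2 - 2*sqrt(2)*u - 96)/(u^2 + 7*u + 10)
(4) = (g - 7*s)/(g^2 + 4*g*s + 3*s^2)
(5) = (h - 5)/(h^2 - 9)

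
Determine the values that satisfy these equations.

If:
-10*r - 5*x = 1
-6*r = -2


Then:
r = 1/3
x = -13/15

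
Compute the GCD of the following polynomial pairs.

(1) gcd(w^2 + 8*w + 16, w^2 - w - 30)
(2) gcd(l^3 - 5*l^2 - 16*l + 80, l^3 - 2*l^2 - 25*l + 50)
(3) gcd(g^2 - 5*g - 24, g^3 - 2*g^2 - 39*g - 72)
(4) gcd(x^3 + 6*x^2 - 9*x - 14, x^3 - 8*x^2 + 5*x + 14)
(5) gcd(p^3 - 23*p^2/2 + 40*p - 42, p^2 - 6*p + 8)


(1) = gcd((w + 4)^2, (w - 6)*(w + 5)) = 1
(2) = l - 5
(3) = g^2 - 5*g - 24
(4) = x^2 - x - 2
(5) = p - 2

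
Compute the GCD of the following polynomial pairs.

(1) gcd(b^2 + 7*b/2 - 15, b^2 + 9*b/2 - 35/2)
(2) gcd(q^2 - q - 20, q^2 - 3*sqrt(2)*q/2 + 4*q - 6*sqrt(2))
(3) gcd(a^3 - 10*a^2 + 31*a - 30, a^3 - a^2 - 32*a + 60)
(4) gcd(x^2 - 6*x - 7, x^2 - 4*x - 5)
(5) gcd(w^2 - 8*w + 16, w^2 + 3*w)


(1) = b - 5/2
(2) = gcd((q - 5)*(q + 4), (q + 4)*(q - 3*sqrt(2)/2)) = q + 4
(3) = gcd((a - 5)*(a - 3)*(a - 2), (a - 5)*(a - 2)*(a + 6)) = a^2 - 7*a + 10
(4) = x + 1
(5) = 1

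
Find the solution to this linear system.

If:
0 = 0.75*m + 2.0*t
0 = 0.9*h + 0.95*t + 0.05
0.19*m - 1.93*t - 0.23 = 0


Then:
h = 0.04
m = 0.25
t = -0.09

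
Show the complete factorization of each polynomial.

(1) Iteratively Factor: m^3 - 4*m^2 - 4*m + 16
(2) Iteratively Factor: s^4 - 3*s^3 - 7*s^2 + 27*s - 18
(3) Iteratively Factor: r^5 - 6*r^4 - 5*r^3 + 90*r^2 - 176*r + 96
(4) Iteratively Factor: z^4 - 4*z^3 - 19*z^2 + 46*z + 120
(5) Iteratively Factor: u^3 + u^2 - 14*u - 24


(1) = (m - 4)*(m^2 - 4) = (m - 4)*(m - 2)*(m + 2)
(2) = (s - 2)*(s^3 - s^2 - 9*s + 9) = (s - 2)*(s - 1)*(s^2 - 9) = (s - 3)*(s - 2)*(s - 1)*(s + 3)
(3) = (r - 1)*(r^4 - 5*r^3 - 10*r^2 + 80*r - 96) = (r - 2)*(r - 1)*(r^3 - 3*r^2 - 16*r + 48) = (r - 4)*(r - 2)*(r - 1)*(r^2 + r - 12) = (r - 4)*(r - 2)*(r - 1)*(r + 4)*(r - 3)
(4) = (z + 3)*(z^3 - 7*z^2 + 2*z + 40) = (z - 4)*(z + 3)*(z^2 - 3*z - 10) = (z - 4)*(z + 2)*(z + 3)*(z - 5)
(5) = (u - 4)*(u^2 + 5*u + 6) = (u - 4)*(u + 3)*(u + 2)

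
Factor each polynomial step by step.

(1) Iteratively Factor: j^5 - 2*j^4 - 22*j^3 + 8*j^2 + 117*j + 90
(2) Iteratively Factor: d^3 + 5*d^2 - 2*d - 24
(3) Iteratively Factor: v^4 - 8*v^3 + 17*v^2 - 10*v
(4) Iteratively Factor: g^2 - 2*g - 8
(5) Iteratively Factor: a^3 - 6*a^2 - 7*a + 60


(1) = (j + 2)*(j^4 - 4*j^3 - 14*j^2 + 36*j + 45) = (j - 5)*(j + 2)*(j^3 + j^2 - 9*j - 9) = (j - 5)*(j + 1)*(j + 2)*(j^2 - 9) = (j - 5)*(j + 1)*(j + 2)*(j + 3)*(j - 3)
(2) = (d + 4)*(d^2 + d - 6) = (d + 3)*(d + 4)*(d - 2)
(3) = (v - 1)*(v^3 - 7*v^2 + 10*v) = (v - 5)*(v - 1)*(v^2 - 2*v) = v*(v - 5)*(v - 1)*(v - 2)
(4) = (g + 2)*(g - 4)
(5) = (a + 3)*(a^2 - 9*a + 20) = (a - 5)*(a + 3)*(a - 4)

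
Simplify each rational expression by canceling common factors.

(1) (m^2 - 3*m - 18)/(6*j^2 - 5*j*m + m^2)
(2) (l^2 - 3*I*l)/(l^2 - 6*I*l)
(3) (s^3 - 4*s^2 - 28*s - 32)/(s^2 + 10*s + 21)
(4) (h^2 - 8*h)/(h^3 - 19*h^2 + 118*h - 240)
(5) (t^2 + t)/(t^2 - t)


(1) = (m^2 - 3*m - 18)/(6*j^2 - 5*j*m + m^2)
(2) = (l - 3*I)/(l - 6*I)
(3) = (s^3 - 4*s^2 - 28*s - 32)/(s^2 + 10*s + 21)
(4) = h/(h^2 - 11*h + 30)
(5) = (t + 1)/(t - 1)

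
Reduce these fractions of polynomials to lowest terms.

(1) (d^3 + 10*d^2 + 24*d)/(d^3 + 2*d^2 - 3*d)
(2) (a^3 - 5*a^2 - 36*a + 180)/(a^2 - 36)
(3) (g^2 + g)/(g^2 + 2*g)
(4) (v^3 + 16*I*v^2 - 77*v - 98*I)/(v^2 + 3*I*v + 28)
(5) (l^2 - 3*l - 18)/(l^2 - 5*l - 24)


(1) = (d^2 + 10*d + 24)/(d^2 + 2*d - 3)
(2) = a - 5
(3) = (g + 1)/(g + 2)
(4) = (v^2 + 9*I*v - 14)/(v - 4*I)
(5) = (l - 6)/(l - 8)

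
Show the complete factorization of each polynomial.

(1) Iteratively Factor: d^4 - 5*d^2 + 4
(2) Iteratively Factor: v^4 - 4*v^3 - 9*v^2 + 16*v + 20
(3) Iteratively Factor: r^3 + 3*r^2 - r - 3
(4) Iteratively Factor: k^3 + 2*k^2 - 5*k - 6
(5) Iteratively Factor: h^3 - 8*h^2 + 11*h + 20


(1) = (d - 2)*(d^3 + 2*d^2 - d - 2) = (d - 2)*(d - 1)*(d^2 + 3*d + 2) = (d - 2)*(d - 1)*(d + 2)*(d + 1)
(2) = (v + 2)*(v^3 - 6*v^2 + 3*v + 10) = (v - 2)*(v + 2)*(v^2 - 4*v - 5) = (v - 5)*(v - 2)*(v + 2)*(v + 1)
(3) = (r + 3)*(r^2 - 1) = (r - 1)*(r + 3)*(r + 1)
(4) = (k + 1)*(k^2 + k - 6) = (k + 1)*(k + 3)*(k - 2)
(5) = (h - 5)*(h^2 - 3*h - 4) = (h - 5)*(h - 4)*(h + 1)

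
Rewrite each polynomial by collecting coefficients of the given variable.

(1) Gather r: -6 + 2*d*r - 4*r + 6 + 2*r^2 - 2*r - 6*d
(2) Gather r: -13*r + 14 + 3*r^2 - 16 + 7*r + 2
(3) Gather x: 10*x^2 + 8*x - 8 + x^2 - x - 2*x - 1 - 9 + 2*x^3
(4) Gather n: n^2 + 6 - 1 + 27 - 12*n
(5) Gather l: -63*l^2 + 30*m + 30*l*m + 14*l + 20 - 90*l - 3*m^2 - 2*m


(1) = -6*d + 2*r^2 + r*(2*d - 6)
(2) = 3*r^2 - 6*r
(3) = 2*x^3 + 11*x^2 + 5*x - 18
(4) = n^2 - 12*n + 32
(5) = -63*l^2 + l*(30*m - 76) - 3*m^2 + 28*m + 20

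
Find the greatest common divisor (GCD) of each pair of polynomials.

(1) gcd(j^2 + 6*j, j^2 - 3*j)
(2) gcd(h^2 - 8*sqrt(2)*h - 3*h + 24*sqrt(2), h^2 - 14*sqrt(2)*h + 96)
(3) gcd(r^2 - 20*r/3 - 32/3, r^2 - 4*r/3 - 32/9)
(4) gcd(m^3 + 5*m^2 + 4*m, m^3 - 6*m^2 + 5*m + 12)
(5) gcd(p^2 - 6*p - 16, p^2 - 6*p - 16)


(1) = j
(2) = h - 8*sqrt(2)
(3) = r + 4/3
(4) = gcd(m*(m + 1)*(m + 4), (m - 4)*(m - 3)*(m + 1)) = m + 1
(5) = p^2 - 6*p - 16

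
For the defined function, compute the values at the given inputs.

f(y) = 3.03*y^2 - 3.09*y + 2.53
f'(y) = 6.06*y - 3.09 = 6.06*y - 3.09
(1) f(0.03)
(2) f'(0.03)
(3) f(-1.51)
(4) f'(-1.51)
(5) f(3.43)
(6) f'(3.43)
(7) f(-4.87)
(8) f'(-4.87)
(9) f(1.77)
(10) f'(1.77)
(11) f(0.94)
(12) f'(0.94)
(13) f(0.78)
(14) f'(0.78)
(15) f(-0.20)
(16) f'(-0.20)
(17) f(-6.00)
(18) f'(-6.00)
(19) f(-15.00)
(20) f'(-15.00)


(1) = 2.44
(2) = -2.91
(3) = 14.10
(4) = -12.24
(5) = 27.58
(6) = 17.70
(7) = 89.44
(8) = -32.60
(9) = 6.55
(10) = 7.64
(11) = 2.30
(12) = 2.61
(13) = 1.96
(14) = 1.64
(15) = 3.27
(16) = -4.30
(17) = 130.15
(18) = -39.45
(19) = 730.63
(20) = -93.99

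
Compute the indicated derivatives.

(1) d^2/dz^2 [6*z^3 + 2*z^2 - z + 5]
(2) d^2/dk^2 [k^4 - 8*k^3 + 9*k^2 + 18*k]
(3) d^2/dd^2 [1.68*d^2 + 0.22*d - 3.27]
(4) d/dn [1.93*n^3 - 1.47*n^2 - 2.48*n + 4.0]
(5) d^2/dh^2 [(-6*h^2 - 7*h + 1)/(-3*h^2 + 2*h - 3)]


(1) = 36*z + 4
(2) = 12*k^2 - 48*k + 18
(3) = 3.36000000000000
(4) = 5.79*n^2 - 2.94*n - 2.48
(5) = 2*(99*h^3 - 189*h^2 - 171*h + 101)/(27*h^6 - 54*h^5 + 117*h^4 - 116*h^3 + 117*h^2 - 54*h + 27)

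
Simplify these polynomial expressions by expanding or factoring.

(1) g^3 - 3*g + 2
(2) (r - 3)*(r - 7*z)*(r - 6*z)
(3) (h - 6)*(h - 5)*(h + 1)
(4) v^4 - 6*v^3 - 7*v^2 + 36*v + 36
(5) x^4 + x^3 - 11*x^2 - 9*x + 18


(1) = (g - 1)^2*(g + 2)
(2) = r^3 - 13*r^2*z - 3*r^2 + 42*r*z^2 + 39*r*z - 126*z^2
(3) = h^3 - 10*h^2 + 19*h + 30
(4) = (v - 6)*(v - 3)*(v + 1)*(v + 2)
(5) = (x - 3)*(x - 1)*(x + 2)*(x + 3)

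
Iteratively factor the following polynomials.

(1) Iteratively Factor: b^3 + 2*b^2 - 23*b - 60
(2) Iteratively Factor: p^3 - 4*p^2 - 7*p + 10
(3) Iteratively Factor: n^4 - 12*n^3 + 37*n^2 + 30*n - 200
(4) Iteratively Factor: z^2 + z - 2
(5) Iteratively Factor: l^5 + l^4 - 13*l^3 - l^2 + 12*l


(1) = (b - 5)*(b^2 + 7*b + 12) = (b - 5)*(b + 3)*(b + 4)
(2) = (p - 5)*(p^2 + p - 2) = (p - 5)*(p + 2)*(p - 1)
(3) = (n - 5)*(n^3 - 7*n^2 + 2*n + 40) = (n - 5)*(n + 2)*(n^2 - 9*n + 20) = (n - 5)*(n - 4)*(n + 2)*(n - 5)
(4) = (z + 2)*(z - 1)
(5) = (l + 4)*(l^4 - 3*l^3 - l^2 + 3*l) = (l - 1)*(l + 4)*(l^3 - 2*l^2 - 3*l) = (l - 1)*(l + 1)*(l + 4)*(l^2 - 3*l) = l*(l - 1)*(l + 1)*(l + 4)*(l - 3)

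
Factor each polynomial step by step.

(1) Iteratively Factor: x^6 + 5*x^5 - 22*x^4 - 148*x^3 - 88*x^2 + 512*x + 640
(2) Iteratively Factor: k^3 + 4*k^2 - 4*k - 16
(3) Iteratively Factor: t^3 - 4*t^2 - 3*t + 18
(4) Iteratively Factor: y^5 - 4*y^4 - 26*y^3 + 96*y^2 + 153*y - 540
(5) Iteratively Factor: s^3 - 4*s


(1) = (x + 2)*(x^5 + 3*x^4 - 28*x^3 - 92*x^2 + 96*x + 320) = (x - 2)*(x + 2)*(x^4 + 5*x^3 - 18*x^2 - 128*x - 160) = (x - 5)*(x - 2)*(x + 2)*(x^3 + 10*x^2 + 32*x + 32) = (x - 5)*(x - 2)*(x + 2)^2*(x^2 + 8*x + 16) = (x - 5)*(x - 2)*(x + 2)^2*(x + 4)*(x + 4)
(2) = (k + 2)*(k^2 + 2*k - 8) = (k + 2)*(k + 4)*(k - 2)
(3) = (t - 3)*(t^2 - t - 6) = (t - 3)^2*(t + 2)
(4) = (y - 5)*(y^4 + y^3 - 21*y^2 - 9*y + 108) = (y - 5)*(y + 4)*(y^3 - 3*y^2 - 9*y + 27) = (y - 5)*(y - 3)*(y + 4)*(y^2 - 9) = (y - 5)*(y - 3)^2*(y + 4)*(y + 3)
(5) = (s - 2)*(s^2 + 2*s) = s*(s - 2)*(s + 2)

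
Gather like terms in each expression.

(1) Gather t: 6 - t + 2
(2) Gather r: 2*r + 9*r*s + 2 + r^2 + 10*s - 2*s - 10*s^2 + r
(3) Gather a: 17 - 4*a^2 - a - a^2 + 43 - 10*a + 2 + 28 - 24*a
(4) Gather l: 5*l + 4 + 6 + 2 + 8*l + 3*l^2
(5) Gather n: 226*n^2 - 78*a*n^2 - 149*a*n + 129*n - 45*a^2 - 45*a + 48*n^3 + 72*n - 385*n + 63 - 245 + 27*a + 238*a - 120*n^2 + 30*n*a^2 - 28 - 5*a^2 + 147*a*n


(1) = 8 - t
(2) = r^2 + r*(9*s + 3) - 10*s^2 + 8*s + 2
(3) = -5*a^2 - 35*a + 90
(4) = 3*l^2 + 13*l + 12
(5) = -50*a^2 + 220*a + 48*n^3 + n^2*(106 - 78*a) + n*(30*a^2 - 2*a - 184) - 210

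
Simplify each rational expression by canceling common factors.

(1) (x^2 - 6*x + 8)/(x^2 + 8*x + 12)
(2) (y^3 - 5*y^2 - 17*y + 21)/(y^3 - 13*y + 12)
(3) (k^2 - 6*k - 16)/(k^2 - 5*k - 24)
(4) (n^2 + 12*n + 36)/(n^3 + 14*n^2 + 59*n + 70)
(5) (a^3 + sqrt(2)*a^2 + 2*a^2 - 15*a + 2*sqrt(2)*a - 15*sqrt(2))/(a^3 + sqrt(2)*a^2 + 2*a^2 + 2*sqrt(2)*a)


(1) = (x^2 - 6*x + 8)/(x^2 + 8*x + 12)
(2) = (y^2 - 4*y - 21)/(y^2 + y - 12)
(3) = (k + 2)/(k + 3)
(4) = (n^2 + 12*n + 36)/(n^3 + 14*n^2 + 59*n + 70)
(5) = (a^2 + 2*a - 15)/(a^2 + 2*a)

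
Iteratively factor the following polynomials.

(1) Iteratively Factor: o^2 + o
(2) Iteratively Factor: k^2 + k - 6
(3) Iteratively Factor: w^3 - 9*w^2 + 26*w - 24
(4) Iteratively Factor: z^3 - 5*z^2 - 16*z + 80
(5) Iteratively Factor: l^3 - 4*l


(1) = (o + 1)*(o)
(2) = (k + 3)*(k - 2)
(3) = (w - 3)*(w^2 - 6*w + 8) = (w - 4)*(w - 3)*(w - 2)
(4) = (z - 5)*(z^2 - 16) = (z - 5)*(z - 4)*(z + 4)
(5) = (l + 2)*(l^2 - 2*l) = l*(l + 2)*(l - 2)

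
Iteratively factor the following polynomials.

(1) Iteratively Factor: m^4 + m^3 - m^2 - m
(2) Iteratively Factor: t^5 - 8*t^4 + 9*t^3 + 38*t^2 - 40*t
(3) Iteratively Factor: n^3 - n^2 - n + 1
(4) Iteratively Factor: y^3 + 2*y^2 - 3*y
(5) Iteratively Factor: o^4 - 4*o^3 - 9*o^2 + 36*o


(1) = (m - 1)*(m^3 + 2*m^2 + m) = (m - 1)*(m + 1)*(m^2 + m) = m*(m - 1)*(m + 1)*(m + 1)
(2) = (t - 5)*(t^4 - 3*t^3 - 6*t^2 + 8*t) = (t - 5)*(t - 1)*(t^3 - 2*t^2 - 8*t) = (t - 5)*(t - 4)*(t - 1)*(t^2 + 2*t) = t*(t - 5)*(t - 4)*(t - 1)*(t + 2)
(3) = (n - 1)*(n^2 - 1) = (n - 1)*(n + 1)*(n - 1)
(4) = (y - 1)*(y^2 + 3*y) = y*(y - 1)*(y + 3)
(5) = (o + 3)*(o^3 - 7*o^2 + 12*o) = (o - 4)*(o + 3)*(o^2 - 3*o) = (o - 4)*(o - 3)*(o + 3)*(o)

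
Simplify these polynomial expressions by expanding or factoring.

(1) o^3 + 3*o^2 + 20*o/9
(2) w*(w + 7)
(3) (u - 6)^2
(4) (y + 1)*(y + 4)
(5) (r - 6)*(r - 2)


(1) = o*(o + 4/3)*(o + 5/3)
(2) = w^2 + 7*w
(3) = u^2 - 12*u + 36
(4) = y^2 + 5*y + 4
(5) = r^2 - 8*r + 12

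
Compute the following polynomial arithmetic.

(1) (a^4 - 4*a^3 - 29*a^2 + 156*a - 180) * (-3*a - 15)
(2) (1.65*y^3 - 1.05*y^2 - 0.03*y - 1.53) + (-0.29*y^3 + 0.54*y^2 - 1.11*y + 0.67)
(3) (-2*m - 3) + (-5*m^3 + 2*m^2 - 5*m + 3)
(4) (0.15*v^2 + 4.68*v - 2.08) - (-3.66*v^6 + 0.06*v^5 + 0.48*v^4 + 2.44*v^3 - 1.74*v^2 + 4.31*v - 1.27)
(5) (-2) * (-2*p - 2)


(1) = -3*a^5 - 3*a^4 + 147*a^3 - 33*a^2 - 1800*a + 2700
(2) = 1.36*y^3 - 0.51*y^2 - 1.14*y - 0.86
(3) = -5*m^3 + 2*m^2 - 7*m
(4) = 3.66*v^6 - 0.06*v^5 - 0.48*v^4 - 2.44*v^3 + 1.89*v^2 + 0.37*v - 0.81
(5) = 4*p + 4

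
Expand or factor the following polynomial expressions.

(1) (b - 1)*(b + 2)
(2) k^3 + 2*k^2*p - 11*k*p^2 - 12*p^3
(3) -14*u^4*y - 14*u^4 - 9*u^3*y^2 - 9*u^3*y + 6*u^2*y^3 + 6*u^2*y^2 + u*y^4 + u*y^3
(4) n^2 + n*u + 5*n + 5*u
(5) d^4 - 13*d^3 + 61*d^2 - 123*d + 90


(1) = b^2 + b - 2
(2) = (k - 3*p)*(k + p)*(k + 4*p)
(3) = (-2*u + y)*(u + y)*(7*u + y)*(u*y + u)
(4) = (n + 5)*(n + u)
(5) = (d - 5)*(d - 3)^2*(d - 2)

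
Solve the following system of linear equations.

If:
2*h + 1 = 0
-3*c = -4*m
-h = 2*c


Then:
c = 1/4
h = -1/2
m = 3/16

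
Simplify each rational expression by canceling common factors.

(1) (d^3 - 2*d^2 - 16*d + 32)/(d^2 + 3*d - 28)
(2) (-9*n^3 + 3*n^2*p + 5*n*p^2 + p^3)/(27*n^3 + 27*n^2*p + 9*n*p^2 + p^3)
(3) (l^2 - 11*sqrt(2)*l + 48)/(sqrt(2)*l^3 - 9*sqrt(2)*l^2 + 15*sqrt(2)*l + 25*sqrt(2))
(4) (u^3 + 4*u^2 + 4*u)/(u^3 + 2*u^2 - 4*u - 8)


(1) = (d^2 + 2*d - 8)/(d + 7)
(2) = (-n + p)/(3*n + p)
(3) = (sqrt(2)*l^2 - 22*l + 48*sqrt(2))/(2*l^3 - 18*l^2 + 30*l + 50)
(4) = u/(u - 2)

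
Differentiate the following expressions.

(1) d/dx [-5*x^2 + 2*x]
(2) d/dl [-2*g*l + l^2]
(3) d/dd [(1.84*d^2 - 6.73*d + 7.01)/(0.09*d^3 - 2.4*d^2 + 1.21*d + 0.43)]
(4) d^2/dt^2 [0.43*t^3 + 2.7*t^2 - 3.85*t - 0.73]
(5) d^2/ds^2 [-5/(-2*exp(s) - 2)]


(1) = 2 - 10*x
(2) = -2*g + 2*l
(3) = (-0.1656*d^4 + 1.2114*d^3 - 15.8183*d^2 + 35.2304*d - 11.376)/(0.0081*d^6 - 0.432*d^5 + 5.9778*d^4 - 5.7306*d^3 - 0.5999*d^2 + 1.0406*d + 0.1849)
(4) = 2.58*t + 5.4
(5) = 5*(exp(s) - 1)*exp(s)/(2*(exp(s) + 1)^3)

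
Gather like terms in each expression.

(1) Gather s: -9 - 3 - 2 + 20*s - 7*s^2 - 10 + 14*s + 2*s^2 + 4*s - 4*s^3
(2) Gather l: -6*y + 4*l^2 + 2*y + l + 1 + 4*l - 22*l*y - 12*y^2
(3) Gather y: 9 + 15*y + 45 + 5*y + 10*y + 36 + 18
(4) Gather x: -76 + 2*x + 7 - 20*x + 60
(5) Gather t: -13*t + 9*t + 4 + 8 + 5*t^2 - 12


(1) = -4*s^3 - 5*s^2 + 38*s - 24
(2) = 4*l^2 + l*(5 - 22*y) - 12*y^2 - 4*y + 1
(3) = 30*y + 108
(4) = -18*x - 9
(5) = 5*t^2 - 4*t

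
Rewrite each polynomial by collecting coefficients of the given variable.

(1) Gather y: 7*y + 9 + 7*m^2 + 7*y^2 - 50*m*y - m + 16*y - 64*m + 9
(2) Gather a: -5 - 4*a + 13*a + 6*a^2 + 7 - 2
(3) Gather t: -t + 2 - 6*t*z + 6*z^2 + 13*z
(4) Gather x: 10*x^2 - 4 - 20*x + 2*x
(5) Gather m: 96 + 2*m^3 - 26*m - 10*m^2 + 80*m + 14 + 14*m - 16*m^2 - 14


(1) = 7*m^2 - 65*m + 7*y^2 + y*(23 - 50*m) + 18
(2) = 6*a^2 + 9*a
(3) = t*(-6*z - 1) + 6*z^2 + 13*z + 2
(4) = 10*x^2 - 18*x - 4
(5) = 2*m^3 - 26*m^2 + 68*m + 96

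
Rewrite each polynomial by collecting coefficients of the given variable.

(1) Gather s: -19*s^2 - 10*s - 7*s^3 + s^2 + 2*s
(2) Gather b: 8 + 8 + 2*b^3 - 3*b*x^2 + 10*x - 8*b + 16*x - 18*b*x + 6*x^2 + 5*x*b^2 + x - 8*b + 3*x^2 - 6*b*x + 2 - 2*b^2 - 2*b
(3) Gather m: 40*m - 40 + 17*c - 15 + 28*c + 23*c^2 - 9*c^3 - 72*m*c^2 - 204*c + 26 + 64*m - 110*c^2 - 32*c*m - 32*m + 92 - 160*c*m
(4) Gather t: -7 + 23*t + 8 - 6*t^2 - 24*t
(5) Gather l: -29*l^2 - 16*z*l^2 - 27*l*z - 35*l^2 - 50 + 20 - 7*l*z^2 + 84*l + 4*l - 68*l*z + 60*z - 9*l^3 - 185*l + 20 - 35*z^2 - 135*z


(1) = -7*s^3 - 18*s^2 - 8*s
(2) = 2*b^3 + b^2*(5*x - 2) + b*(-3*x^2 - 24*x - 18) + 9*x^2 + 27*x + 18
(3) = -9*c^3 - 87*c^2 - 159*c + m*(-72*c^2 - 192*c + 72) + 63
(4) = -6*t^2 - t + 1
(5) = -9*l^3 + l^2*(-16*z - 64) + l*(-7*z^2 - 95*z - 97) - 35*z^2 - 75*z - 10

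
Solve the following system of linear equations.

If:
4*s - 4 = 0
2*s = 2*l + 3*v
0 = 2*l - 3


Then:
l = 3/2
s = 1
v = -1/3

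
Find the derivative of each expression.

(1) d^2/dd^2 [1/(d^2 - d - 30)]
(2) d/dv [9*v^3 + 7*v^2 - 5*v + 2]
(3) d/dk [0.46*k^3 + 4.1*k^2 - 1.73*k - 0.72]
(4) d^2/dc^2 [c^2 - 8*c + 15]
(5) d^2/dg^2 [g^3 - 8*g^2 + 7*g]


(1) = 2*(d^2 - d - (2*d - 1)^2 - 30)/(-d^2 + d + 30)^3
(2) = 27*v^2 + 14*v - 5
(3) = 1.38*k^2 + 8.2*k - 1.73
(4) = 2
(5) = 6*g - 16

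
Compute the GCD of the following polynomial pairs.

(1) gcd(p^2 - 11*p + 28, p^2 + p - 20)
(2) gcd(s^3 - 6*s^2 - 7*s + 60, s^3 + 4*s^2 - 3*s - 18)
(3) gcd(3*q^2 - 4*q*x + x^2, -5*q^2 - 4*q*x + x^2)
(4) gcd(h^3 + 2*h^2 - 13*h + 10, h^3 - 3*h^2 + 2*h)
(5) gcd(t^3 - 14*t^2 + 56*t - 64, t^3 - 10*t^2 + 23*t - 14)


(1) = gcd((p - 7)*(p - 4), (p - 4)*(p + 5)) = p - 4
(2) = s + 3
(3) = 1
(4) = h^2 - 3*h + 2
(5) = t - 2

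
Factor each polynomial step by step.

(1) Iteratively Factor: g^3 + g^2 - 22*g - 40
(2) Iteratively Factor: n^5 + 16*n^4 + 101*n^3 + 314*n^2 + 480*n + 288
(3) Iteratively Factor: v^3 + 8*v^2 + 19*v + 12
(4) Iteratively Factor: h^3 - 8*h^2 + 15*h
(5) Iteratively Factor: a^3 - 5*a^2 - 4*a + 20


(1) = (g + 2)*(g^2 - g - 20) = (g + 2)*(g + 4)*(g - 5)
(2) = (n + 3)*(n^4 + 13*n^3 + 62*n^2 + 128*n + 96) = (n + 2)*(n + 3)*(n^3 + 11*n^2 + 40*n + 48) = (n + 2)*(n + 3)*(n + 4)*(n^2 + 7*n + 12) = (n + 2)*(n + 3)*(n + 4)^2*(n + 3)
(3) = (v + 1)*(v^2 + 7*v + 12) = (v + 1)*(v + 3)*(v + 4)
(4) = (h)*(h^2 - 8*h + 15) = h*(h - 5)*(h - 3)
(5) = (a - 2)*(a^2 - 3*a - 10) = (a - 5)*(a - 2)*(a + 2)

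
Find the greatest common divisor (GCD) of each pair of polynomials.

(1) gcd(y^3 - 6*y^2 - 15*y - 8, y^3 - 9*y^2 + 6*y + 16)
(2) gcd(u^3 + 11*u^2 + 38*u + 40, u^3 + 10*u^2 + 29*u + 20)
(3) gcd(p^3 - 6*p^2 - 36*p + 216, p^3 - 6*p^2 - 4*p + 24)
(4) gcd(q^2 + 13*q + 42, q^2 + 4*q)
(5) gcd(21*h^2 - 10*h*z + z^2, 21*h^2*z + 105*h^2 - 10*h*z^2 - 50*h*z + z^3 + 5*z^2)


(1) = y^2 - 7*y - 8
(2) = u^2 + 9*u + 20
(3) = gcd((p - 6)^2*(p + 6), (p - 6)*(p - 2)*(p + 2)) = p - 6
(4) = 1
(5) = gcd((-7*h + z)*(-3*h + z), (-7*h + z)*(-3*h + z)*(z + 5)) = 21*h^2 - 10*h*z + z^2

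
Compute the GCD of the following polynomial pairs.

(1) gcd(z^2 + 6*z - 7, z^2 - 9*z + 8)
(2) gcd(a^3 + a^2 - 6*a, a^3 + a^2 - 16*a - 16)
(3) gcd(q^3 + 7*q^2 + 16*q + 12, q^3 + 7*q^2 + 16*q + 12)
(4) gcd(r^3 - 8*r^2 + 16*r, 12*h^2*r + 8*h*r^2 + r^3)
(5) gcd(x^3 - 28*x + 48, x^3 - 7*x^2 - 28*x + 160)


(1) = gcd((z - 1)*(z + 7), (z - 8)*(z - 1)) = z - 1
(2) = 1
(3) = q^3 + 7*q^2 + 16*q + 12
(4) = r
(5) = gcd((x - 4)*(x - 2)*(x + 6), (x - 8)*(x - 4)*(x + 5)) = x - 4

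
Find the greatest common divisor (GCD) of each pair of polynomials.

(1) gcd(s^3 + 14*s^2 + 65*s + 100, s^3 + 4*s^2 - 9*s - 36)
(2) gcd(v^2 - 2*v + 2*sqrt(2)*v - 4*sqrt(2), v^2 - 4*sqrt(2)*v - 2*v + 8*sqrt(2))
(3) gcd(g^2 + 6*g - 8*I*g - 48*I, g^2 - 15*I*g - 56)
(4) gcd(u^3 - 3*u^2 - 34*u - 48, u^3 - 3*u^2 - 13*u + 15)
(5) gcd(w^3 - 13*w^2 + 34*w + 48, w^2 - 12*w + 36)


(1) = gcd((s + 4)*(s + 5)^2, (s - 3)*(s + 3)*(s + 4)) = s + 4
(2) = gcd((v - 2)*(v + 2*sqrt(2)), (v - 2)*(v - 4*sqrt(2))) = v - 2
(3) = gcd((g + 6)*(g - 8*I), (g - 8*I)*(g - 7*I)) = g - 8*I
(4) = gcd((u - 8)*(u + 2)*(u + 3), (u - 5)*(u - 1)*(u + 3)) = u + 3
(5) = w - 6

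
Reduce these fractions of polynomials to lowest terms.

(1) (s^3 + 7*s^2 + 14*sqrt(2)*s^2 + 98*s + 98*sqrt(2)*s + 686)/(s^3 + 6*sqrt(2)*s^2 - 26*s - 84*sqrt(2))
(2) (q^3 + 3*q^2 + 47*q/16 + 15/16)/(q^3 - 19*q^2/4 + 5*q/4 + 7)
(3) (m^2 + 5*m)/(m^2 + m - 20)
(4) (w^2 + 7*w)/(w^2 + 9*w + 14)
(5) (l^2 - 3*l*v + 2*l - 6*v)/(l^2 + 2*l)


(1) = (s^2 + s*(7 + 7*sqrt(2)) + 49*sqrt(2))/(s^2 - sqrt(2)*s - 12)
(2) = (16*q^2 + 32*q + 15)/(16*q^2 - 92*q + 112)
(3) = m/(m - 4)
(4) = w/(w + 2)
(5) = (l - 3*v)/l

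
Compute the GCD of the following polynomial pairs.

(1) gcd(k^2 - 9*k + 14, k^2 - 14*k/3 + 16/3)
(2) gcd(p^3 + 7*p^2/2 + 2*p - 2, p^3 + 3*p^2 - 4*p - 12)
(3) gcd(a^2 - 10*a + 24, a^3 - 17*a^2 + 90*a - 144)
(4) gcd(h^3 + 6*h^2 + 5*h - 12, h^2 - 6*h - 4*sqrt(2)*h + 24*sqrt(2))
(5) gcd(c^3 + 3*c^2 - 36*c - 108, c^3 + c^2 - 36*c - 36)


(1) = gcd((k - 7)*(k - 2), (k - 8/3)*(k - 2)) = k - 2
(2) = gcd((p - 1/2)*(p + 2)^2, (p - 2)*(p + 2)*(p + 3)) = p + 2
(3) = gcd((a - 6)*(a - 4), (a - 8)*(a - 6)*(a - 3)) = a - 6
(4) = 1
(5) = c^2 - 36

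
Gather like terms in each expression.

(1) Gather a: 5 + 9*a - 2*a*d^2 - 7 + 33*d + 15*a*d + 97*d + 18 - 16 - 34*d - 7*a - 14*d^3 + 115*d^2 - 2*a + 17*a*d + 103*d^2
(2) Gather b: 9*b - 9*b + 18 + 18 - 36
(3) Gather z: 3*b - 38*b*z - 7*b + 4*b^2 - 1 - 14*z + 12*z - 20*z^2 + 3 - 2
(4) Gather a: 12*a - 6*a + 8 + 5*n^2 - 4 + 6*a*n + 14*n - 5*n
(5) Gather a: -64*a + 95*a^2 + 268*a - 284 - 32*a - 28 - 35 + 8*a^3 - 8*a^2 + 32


(1) = a*(-2*d^2 + 32*d) - 14*d^3 + 218*d^2 + 96*d
(2) = 0
(3) = 4*b^2 - 4*b - 20*z^2 + z*(-38*b - 2)
(4) = a*(6*n + 6) + 5*n^2 + 9*n + 4
(5) = 8*a^3 + 87*a^2 + 172*a - 315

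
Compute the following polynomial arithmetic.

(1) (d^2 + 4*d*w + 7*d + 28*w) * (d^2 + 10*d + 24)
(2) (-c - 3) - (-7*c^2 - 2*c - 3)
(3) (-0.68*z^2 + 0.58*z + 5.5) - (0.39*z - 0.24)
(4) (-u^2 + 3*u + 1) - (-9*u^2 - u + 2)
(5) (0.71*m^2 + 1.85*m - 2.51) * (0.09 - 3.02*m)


(1) = d^4 + 4*d^3*w + 17*d^3 + 68*d^2*w + 94*d^2 + 376*d*w + 168*d + 672*w
(2) = 7*c^2 + c
(3) = -0.68*z^2 + 0.19*z + 5.74
(4) = 8*u^2 + 4*u - 1
(5) = -2.1442*m^3 - 5.5231*m^2 + 7.7467*m - 0.2259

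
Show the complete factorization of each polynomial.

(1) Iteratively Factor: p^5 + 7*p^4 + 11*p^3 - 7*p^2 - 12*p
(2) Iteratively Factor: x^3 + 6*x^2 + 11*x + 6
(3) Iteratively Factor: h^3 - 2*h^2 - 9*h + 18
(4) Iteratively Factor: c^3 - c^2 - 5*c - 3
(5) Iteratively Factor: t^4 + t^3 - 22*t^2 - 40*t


(1) = (p + 4)*(p^4 + 3*p^3 - p^2 - 3*p) = (p + 3)*(p + 4)*(p^3 - p) = p*(p + 3)*(p + 4)*(p^2 - 1) = p*(p - 1)*(p + 3)*(p + 4)*(p + 1)
(2) = (x + 2)*(x^2 + 4*x + 3) = (x + 2)*(x + 3)*(x + 1)
(3) = (h - 3)*(h^2 + h - 6) = (h - 3)*(h - 2)*(h + 3)
(4) = (c + 1)*(c^2 - 2*c - 3) = (c + 1)^2*(c - 3)
(5) = (t)*(t^3 + t^2 - 22*t - 40) = t*(t - 5)*(t^2 + 6*t + 8) = t*(t - 5)*(t + 2)*(t + 4)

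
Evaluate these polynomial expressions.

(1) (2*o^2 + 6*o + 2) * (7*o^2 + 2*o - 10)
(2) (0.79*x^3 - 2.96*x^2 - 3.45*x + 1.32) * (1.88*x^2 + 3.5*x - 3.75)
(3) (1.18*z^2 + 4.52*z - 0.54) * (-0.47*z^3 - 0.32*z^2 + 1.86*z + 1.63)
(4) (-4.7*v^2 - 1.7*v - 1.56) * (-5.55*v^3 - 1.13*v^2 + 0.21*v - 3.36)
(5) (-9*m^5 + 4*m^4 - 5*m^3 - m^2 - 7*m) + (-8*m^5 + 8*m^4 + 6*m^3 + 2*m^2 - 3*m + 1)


(1) = 14*o^4 + 46*o^3 + 6*o^2 - 56*o - 20
(2) = 1.4852*x^5 - 2.7998*x^4 - 19.8085*x^3 + 1.5066*x^2 + 17.5575*x - 4.95
(3) = -0.5546*z^5 - 2.502*z^4 + 1.0022*z^3 + 10.5034*z^2 + 6.3632*z - 0.8802
(4) = 26.085*v^5 + 14.746*v^4 + 9.592*v^3 + 17.1978*v^2 + 5.3844*v + 5.2416
(5) = -17*m^5 + 12*m^4 + m^3 + m^2 - 10*m + 1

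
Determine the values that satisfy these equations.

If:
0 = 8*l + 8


Then:
l = -1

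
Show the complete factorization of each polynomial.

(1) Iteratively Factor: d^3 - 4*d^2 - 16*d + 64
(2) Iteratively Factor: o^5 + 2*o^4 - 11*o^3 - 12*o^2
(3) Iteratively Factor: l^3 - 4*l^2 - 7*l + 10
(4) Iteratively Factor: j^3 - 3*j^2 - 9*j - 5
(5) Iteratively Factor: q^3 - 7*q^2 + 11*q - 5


(1) = (d - 4)*(d^2 - 16) = (d - 4)*(d + 4)*(d - 4)
(2) = (o + 1)*(o^4 + o^3 - 12*o^2) = o*(o + 1)*(o^3 + o^2 - 12*o) = o*(o - 3)*(o + 1)*(o^2 + 4*o) = o^2*(o - 3)*(o + 1)*(o + 4)
(3) = (l - 5)*(l^2 + l - 2) = (l - 5)*(l - 1)*(l + 2)
(4) = (j - 5)*(j^2 + 2*j + 1) = (j - 5)*(j + 1)*(j + 1)
(5) = (q - 1)*(q^2 - 6*q + 5) = (q - 1)^2*(q - 5)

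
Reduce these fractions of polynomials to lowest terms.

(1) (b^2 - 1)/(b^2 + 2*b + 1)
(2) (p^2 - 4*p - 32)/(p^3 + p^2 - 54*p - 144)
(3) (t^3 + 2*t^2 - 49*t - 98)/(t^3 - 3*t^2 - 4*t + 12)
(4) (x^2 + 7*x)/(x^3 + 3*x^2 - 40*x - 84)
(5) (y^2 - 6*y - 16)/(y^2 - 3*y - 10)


(1) = (b - 1)/(b + 1)
(2) = (p + 4)/(p^2 + 9*p + 18)
(3) = (t^2 - 49)/(t^2 - 5*t + 6)
(4) = x/(x^2 - 4*x - 12)
(5) = (y - 8)/(y - 5)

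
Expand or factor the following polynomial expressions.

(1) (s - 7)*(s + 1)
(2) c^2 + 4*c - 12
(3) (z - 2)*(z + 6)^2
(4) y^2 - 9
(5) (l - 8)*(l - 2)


(1) = s^2 - 6*s - 7
(2) = (c - 2)*(c + 6)
(3) = z^3 + 10*z^2 + 12*z - 72
(4) = (y - 3)*(y + 3)
(5) = l^2 - 10*l + 16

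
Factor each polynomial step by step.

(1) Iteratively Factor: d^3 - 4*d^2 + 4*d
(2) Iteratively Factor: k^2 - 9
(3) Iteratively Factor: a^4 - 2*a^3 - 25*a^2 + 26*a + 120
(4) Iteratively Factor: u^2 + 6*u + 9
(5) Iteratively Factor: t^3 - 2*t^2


(1) = (d - 2)*(d^2 - 2*d) = (d - 2)^2*(d)
(2) = (k + 3)*(k - 3)
(3) = (a - 5)*(a^3 + 3*a^2 - 10*a - 24) = (a - 5)*(a + 2)*(a^2 + a - 12) = (a - 5)*(a + 2)*(a + 4)*(a - 3)
(4) = (u + 3)*(u + 3)
(5) = (t - 2)*(t^2) = t*(t - 2)*(t)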